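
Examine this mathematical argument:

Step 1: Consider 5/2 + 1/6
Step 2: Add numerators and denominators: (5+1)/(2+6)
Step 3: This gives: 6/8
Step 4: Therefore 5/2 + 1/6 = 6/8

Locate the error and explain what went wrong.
Step 2: Add numerators and denominators: (5+1)/(2+6)

Step 2 incorrectly adds fractions by separately adding numerators and denominators. This is wrong. The correct method requires a common denominator: 5/2 + 1/6 = (5×6 + 1×2)/(2×6) = 32/12 = 8/3. The method used gives 6/8, which is different.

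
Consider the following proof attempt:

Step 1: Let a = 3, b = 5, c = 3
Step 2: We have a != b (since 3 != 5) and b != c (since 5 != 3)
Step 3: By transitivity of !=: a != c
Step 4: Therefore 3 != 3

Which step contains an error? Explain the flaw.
Step 3: By transitivity of !=: a != c

Step 3 incorrectly applies transitivity to the '!=' relation. Transitivity states: if a R b and b R c, then a R c. However, '!=' is not transitive. Counterexample: 3 != 5 and 5 != 3, but 3 = 3 (both equal 3). Transitivity holds for relations like <, <=, =, but not for !=.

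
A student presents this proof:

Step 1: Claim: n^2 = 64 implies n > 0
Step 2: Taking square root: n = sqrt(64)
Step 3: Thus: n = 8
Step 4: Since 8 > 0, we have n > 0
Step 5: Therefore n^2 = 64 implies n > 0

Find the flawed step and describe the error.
Step 2: Taking square root: n = sqrt(64)

Step 2 takes the square root and assumes the positive root only. The equation n^2 = 64 actually has two solutions: n = 8 and n = -8. The proof silently assumes n > 0 without justification, then uses this assumption to conclude n > 0, which is circular. The counterexample n = -8 shows the claim is false.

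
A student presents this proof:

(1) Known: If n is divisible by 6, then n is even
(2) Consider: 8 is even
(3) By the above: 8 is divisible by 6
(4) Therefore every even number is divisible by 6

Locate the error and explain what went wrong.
Step 3: By the above: 8 is divisible by 6

Step 3 commits the fallacy of affirming the consequent. The known fact 'divisible by 6 → even' does NOT imply 'even → divisible by 6'. That would be the converse, which is false. For example, 8 is even but 8 ÷ 6 = 1.33, which is not an integer.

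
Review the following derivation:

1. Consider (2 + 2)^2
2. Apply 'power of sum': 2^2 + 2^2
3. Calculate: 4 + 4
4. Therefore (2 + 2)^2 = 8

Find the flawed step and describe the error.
Step 2: Apply 'power of sum': 2^2 + 2^2

Step 2 incorrectly applies a non-existent rule '(a+b)^n = a^n + b^n'. This is false in general. The correct expansion uses the binomial theorem. The actual value is (2 + 2)^2 = 4^2 = 16, not 8.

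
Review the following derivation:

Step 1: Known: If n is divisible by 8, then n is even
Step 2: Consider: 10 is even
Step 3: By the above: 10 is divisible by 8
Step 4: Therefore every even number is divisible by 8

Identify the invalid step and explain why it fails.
Step 3: By the above: 10 is divisible by 8

Step 3 commits the fallacy of affirming the consequent. The known fact 'divisible by 8 → even' does NOT imply 'even → divisible by 8'. That would be the converse, which is false. For example, 10 is even but 10 ÷ 8 = 1.25, which is not an integer.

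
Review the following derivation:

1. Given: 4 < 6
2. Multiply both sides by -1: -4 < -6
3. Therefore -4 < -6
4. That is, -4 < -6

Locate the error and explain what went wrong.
Step 2: Multiply both sides by -1: -4 < -6

Step 2 multiplies both sides by -1 but fails to reverse the inequality sign. When multiplying (or dividing) an inequality by a negative number, the direction must be reversed. Since 4 < 6, we should get -4 > -6, i.e., -4 > -6.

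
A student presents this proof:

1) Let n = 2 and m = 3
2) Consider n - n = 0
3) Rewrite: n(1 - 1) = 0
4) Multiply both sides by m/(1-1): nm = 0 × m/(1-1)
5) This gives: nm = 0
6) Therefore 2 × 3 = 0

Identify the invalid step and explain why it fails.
Step 4: Multiply both sides by m/(1-1): nm = 0 × m/(1-1)

Step 4 multiplies both sides by m/(1-1). However, 1-1 = 0, so this is multiplication by m/0, which is undefined. We cannot multiply by an undefined expression.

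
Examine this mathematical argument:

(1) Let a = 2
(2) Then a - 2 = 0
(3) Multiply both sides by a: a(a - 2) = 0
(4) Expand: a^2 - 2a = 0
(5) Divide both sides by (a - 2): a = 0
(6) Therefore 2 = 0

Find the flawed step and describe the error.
Step 5: Divide both sides by (a - 2): a = 0

Step 5 divides both sides by (a - 2). However, since a = 2, we have (a - 2) = 0. Division by zero is undefined, making this step invalid.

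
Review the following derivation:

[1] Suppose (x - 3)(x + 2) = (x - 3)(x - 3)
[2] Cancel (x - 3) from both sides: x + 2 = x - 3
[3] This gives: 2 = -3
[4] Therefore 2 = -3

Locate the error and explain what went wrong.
Step 2: Cancel (x - 3) from both sides: x + 2 = x - 3

Step 2 cancels (x - 3) from both sides. This is only valid if (x - 3) ≠ 0, i.e., x ≠ 3. When x = 3, both sides equal zero regardless of the other factors. The correct approach requires considering x = 3 as a separate case.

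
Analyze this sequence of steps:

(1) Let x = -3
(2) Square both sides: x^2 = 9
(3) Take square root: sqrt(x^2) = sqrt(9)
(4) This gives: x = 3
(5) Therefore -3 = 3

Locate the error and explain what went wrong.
Step 4: This gives: x = 3

Step 4 incorrectly states that sqrt(x^2) = x. The correct identity is sqrt(x^2) = |x|. Since x = -3 < 0, we have sqrt(x^2) = |-3| = 3, not x = -3.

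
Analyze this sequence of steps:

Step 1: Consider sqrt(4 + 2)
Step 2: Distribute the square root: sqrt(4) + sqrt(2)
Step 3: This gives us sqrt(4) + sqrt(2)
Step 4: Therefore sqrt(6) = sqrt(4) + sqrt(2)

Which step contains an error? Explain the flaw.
Step 2: Distribute the square root: sqrt(4) + sqrt(2)

Step 2 incorrectly 'distributes' the square root over addition. The square root function does not distribute: sqrt(a + b) ≠ sqrt(a) + sqrt(b). In fact, sqrt(4 + 2) = sqrt(6) ≈ 2.4495, while sqrt(4) + sqrt(2) ≈ 3.4142.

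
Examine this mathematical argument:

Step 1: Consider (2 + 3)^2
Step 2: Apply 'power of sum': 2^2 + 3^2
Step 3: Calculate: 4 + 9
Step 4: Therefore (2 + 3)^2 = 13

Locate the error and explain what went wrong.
Step 2: Apply 'power of sum': 2^2 + 3^2

Step 2 incorrectly applies a non-existent rule '(a+b)^n = a^n + b^n'. This is false in general. The correct expansion uses the binomial theorem. The actual value is (2 + 3)^2 = 5^2 = 25, not 13.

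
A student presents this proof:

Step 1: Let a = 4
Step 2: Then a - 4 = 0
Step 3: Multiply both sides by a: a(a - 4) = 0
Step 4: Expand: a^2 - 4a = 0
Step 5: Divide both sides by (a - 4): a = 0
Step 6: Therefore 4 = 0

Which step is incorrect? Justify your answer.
Step 5: Divide both sides by (a - 4): a = 0

Step 5 divides both sides by (a - 4). However, since a = 4, we have (a - 4) = 0. Division by zero is undefined, making this step invalid.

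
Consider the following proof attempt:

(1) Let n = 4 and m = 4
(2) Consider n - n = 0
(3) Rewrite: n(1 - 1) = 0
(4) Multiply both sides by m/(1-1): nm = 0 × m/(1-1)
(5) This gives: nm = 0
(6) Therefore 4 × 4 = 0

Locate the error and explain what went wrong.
Step 4: Multiply both sides by m/(1-1): nm = 0 × m/(1-1)

Step 4 multiplies both sides by m/(1-1). However, 1-1 = 0, so this is multiplication by m/0, which is undefined. We cannot multiply by an undefined expression.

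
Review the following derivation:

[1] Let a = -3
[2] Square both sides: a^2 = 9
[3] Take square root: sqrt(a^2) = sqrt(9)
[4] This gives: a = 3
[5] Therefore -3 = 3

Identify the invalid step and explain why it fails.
Step 4: This gives: a = 3

Step 4 incorrectly states that sqrt(a^2) = a. The correct identity is sqrt(a^2) = |a|. Since a = -3 < 0, we have sqrt(a^2) = |-3| = 3, not a = -3.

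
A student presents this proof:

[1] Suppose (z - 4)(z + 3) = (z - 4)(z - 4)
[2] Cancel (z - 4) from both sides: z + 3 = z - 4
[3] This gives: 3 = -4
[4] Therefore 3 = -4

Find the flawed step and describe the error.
Step 2: Cancel (z - 4) from both sides: z + 3 = z - 4

Step 2 cancels (z - 4) from both sides. This is only valid if (z - 4) ≠ 0, i.e., z ≠ 4. When z = 4, both sides equal zero regardless of the other factors. The correct approach requires considering z = 4 as a separate case.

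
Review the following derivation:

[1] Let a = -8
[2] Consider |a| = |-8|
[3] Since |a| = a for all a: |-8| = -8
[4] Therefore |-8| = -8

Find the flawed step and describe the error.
Step 3: Since |a| = a for all a: |-8| = -8

Step 3 incorrectly states that |a| = a for all a. The correct definition is |a| = a when a >= 0, and |a| = -a when a < 0. Since -8 < 0, we have |-8| = -(-8) = 8, not -8.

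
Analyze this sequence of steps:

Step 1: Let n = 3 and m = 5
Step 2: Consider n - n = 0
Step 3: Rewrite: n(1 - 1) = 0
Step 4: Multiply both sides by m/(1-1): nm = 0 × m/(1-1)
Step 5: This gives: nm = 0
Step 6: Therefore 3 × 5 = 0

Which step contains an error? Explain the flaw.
Step 4: Multiply both sides by m/(1-1): nm = 0 × m/(1-1)

Step 4 multiplies both sides by m/(1-1). However, 1-1 = 0, so this is multiplication by m/0, which is undefined. We cannot multiply by an undefined expression.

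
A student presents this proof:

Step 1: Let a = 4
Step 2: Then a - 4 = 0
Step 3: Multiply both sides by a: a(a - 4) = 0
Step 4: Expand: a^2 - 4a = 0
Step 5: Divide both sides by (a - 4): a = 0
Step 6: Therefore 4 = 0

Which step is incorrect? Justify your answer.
Step 5: Divide both sides by (a - 4): a = 0

Step 5 divides both sides by (a - 4). However, since a = 4, we have (a - 4) = 0. Division by zero is undefined, making this step invalid.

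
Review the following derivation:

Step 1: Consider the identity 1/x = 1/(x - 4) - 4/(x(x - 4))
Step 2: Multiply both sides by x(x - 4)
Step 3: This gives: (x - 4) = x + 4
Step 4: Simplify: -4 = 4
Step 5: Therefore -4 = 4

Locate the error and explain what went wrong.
Step 3: This gives: (x - 4) = x + 4

Step 3 makes a sign error when clearing denominators. Multiplying -4/(x(x - 4)) by x(x - 4) gives -4, not +4. The correct result is (x - 4) = x - 4, which is trivially true, not (x - 4) = x + 4. (Step 1 is a valid identity: 1/(x - 4) - 4/(x(x - 4)) = (x - 4)/(x(x - 4)) = 1/x.)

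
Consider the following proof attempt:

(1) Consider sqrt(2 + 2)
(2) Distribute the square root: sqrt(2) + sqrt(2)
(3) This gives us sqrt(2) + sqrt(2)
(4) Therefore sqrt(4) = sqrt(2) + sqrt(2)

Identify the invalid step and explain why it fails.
Step 2: Distribute the square root: sqrt(2) + sqrt(2)

Step 2 incorrectly 'distributes' the square root over addition. The square root function does not distribute: sqrt(a + b) ≠ sqrt(a) + sqrt(b). In fact, sqrt(2 + 2) = sqrt(4) ≈ 2.0000, while sqrt(2) + sqrt(2) ≈ 2.8284.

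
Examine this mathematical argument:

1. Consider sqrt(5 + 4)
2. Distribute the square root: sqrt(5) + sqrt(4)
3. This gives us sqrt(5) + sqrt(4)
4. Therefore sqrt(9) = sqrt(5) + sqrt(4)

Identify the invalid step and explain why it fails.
Step 2: Distribute the square root: sqrt(5) + sqrt(4)

Step 2 incorrectly 'distributes' the square root over addition. The square root function does not distribute: sqrt(a + b) ≠ sqrt(a) + sqrt(b). In fact, sqrt(5 + 4) = sqrt(9) ≈ 3.0000, while sqrt(5) + sqrt(4) ≈ 4.2361.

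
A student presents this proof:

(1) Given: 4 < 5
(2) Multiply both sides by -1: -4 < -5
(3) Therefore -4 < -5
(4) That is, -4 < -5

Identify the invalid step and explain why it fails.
Step 2: Multiply both sides by -1: -4 < -5

Step 2 multiplies both sides by -1 but fails to reverse the inequality sign. When multiplying (or dividing) an inequality by a negative number, the direction must be reversed. Since 4 < 5, we should get -4 > -5, i.e., -4 > -5.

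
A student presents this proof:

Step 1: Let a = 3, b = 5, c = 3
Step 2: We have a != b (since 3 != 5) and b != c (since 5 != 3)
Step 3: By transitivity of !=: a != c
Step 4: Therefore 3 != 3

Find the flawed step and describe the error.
Step 3: By transitivity of !=: a != c

Step 3 incorrectly applies transitivity to the '!=' relation. Transitivity states: if a R b and b R c, then a R c. However, '!=' is not transitive. Counterexample: 3 != 5 and 5 != 3, but 3 = 3 (both equal 3). Transitivity holds for relations like <, <=, =, but not for !=.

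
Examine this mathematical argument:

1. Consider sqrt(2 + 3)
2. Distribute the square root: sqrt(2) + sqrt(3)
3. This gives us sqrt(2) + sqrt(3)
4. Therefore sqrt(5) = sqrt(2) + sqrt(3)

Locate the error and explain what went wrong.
Step 2: Distribute the square root: sqrt(2) + sqrt(3)

Step 2 incorrectly 'distributes' the square root over addition. The square root function does not distribute: sqrt(a + b) ≠ sqrt(a) + sqrt(b). In fact, sqrt(2 + 3) = sqrt(5) ≈ 2.2361, while sqrt(2) + sqrt(3) ≈ 3.1463.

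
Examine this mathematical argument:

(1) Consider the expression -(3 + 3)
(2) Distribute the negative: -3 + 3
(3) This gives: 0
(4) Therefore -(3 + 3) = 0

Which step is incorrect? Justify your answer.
Step 2: Distribute the negative: -3 + 3

Step 2 incorrectly distributes the negative sign. The correct distribution is -(3 + 3) = -3 - 3 = -6. The negative must be applied to both terms, not just the first. The error treats -(3 + 3) as -3 + 3, which equals 0 instead of -6.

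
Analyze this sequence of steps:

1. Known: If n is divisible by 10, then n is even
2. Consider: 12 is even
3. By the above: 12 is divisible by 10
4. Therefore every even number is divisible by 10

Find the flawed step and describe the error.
Step 3: By the above: 12 is divisible by 10

Step 3 commits the fallacy of affirming the consequent. The known fact 'divisible by 10 → even' does NOT imply 'even → divisible by 10'. That would be the converse, which is false. For example, 12 is even but 12 ÷ 10 = 1.20, which is not an integer.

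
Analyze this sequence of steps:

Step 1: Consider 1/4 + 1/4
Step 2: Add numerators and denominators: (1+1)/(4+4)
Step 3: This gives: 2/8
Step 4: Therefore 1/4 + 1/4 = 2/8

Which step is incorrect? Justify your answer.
Step 2: Add numerators and denominators: (1+1)/(4+4)

Step 2 incorrectly adds fractions by separately adding numerators and denominators. This is wrong. The correct method requires a common denominator: 1/4 + 1/4 = (1×4 + 1×4)/(4×4) = 8/16 = 1/2. The method used gives 2/8, which is different.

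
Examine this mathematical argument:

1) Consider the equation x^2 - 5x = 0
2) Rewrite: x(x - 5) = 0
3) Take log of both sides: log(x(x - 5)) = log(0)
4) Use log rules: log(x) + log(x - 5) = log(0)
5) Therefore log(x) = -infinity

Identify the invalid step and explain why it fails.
Step 3: Take log of both sides: log(x(x - 5)) = log(0)

Step 3 takes the logarithm of both sides, resulting in log(0) on the right side. The logarithm is only defined for positive numbers; log(0) is undefined (approaches negative infinity). This operation is invalid.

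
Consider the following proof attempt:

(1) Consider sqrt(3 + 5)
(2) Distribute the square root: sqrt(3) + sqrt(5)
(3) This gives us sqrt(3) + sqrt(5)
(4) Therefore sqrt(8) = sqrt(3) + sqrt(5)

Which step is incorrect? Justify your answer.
Step 2: Distribute the square root: sqrt(3) + sqrt(5)

Step 2 incorrectly 'distributes' the square root over addition. The square root function does not distribute: sqrt(a + b) ≠ sqrt(a) + sqrt(b). In fact, sqrt(3 + 5) = sqrt(8) ≈ 2.8284, while sqrt(3) + sqrt(5) ≈ 3.9681.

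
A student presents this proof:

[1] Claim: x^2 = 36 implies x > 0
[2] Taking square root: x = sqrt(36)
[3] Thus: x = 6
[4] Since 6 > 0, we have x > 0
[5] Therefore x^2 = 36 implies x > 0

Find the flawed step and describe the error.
Step 2: Taking square root: x = sqrt(36)

Step 2 takes the square root and assumes the positive root only. The equation x^2 = 36 actually has two solutions: x = 6 and x = -6. The proof silently assumes x > 0 without justification, then uses this assumption to conclude x > 0, which is circular. The counterexample x = -6 shows the claim is false.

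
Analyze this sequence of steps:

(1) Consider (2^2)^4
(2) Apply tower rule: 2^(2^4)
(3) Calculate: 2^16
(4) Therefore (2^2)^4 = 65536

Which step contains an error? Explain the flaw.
Step 2: Apply tower rule: 2^(2^4)

Step 2 incorrectly states that (a^b)^c = a^(b^c). The correct rule is (a^b)^c = a^(b×c). The actual value is (2^2)^4 = 2^8 = 256, not 2^16 = 65536.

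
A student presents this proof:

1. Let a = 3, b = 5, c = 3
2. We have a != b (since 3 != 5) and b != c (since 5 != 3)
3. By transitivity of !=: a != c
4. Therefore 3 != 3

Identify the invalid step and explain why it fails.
Step 3: By transitivity of !=: a != c

Step 3 incorrectly applies transitivity to the '!=' relation. Transitivity states: if a R b and b R c, then a R c. However, '!=' is not transitive. Counterexample: 3 != 5 and 5 != 3, but 3 = 3 (both equal 3). Transitivity holds for relations like <, <=, =, but not for !=.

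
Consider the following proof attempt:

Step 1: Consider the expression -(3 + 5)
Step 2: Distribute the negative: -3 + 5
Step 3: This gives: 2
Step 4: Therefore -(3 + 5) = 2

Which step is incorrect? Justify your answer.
Step 2: Distribute the negative: -3 + 5

Step 2 incorrectly distributes the negative sign. The correct distribution is -(3 + 5) = -3 - 5 = -8. The negative must be applied to both terms, not just the first. The error treats -(3 + 5) as -3 + 5, which equals 2 instead of -8.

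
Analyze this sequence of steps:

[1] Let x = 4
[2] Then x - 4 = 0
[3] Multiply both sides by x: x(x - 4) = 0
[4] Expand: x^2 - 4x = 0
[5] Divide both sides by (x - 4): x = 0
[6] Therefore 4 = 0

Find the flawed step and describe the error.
Step 5: Divide both sides by (x - 4): x = 0

Step 5 divides both sides by (x - 4). However, since x = 4, we have (x - 4) = 0. Division by zero is undefined, making this step invalid.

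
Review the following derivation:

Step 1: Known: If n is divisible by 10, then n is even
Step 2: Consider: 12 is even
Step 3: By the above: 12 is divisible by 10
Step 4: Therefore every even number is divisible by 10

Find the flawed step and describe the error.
Step 3: By the above: 12 is divisible by 10

Step 3 commits the fallacy of affirming the consequent. The known fact 'divisible by 10 → even' does NOT imply 'even → divisible by 10'. That would be the converse, which is false. For example, 12 is even but 12 ÷ 10 = 1.20, which is not an integer.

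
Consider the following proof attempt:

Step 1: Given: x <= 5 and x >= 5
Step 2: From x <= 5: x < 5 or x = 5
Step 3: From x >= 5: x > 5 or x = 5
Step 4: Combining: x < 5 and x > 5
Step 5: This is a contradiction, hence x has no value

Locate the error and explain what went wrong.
Step 4: Combining: x < 5 and x > 5

Step 4 incorrectly combines the conditions. From x <= 5 and x >= 5, the intersection is x = 5. The error treats the 'or' cases as 'and' requirements. The correct conclusion is that x = 5 is the unique solution, not that no solution exists.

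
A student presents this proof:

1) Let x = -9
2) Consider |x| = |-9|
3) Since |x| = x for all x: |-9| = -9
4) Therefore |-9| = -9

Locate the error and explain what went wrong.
Step 3: Since |x| = x for all x: |-9| = -9

Step 3 incorrectly states that |x| = x for all x. The correct definition is |x| = x when x >= 0, and |x| = -x when x < 0. Since -9 < 0, we have |-9| = -(-9) = 9, not -9.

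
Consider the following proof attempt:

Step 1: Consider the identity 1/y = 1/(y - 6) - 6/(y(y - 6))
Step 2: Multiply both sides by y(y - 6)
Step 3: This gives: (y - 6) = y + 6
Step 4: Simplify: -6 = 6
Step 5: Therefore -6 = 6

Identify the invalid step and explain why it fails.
Step 3: This gives: (y - 6) = y + 6

Step 3 makes a sign error when clearing denominators. Multiplying -6/(y(y - 6)) by y(y - 6) gives -6, not +6. The correct result is (y - 6) = y - 6, which is trivially true, not (y - 6) = y + 6. (Step 1 is a valid identity: 1/(y - 6) - 6/(y(y - 6)) = (y - 6)/(y(y - 6)) = 1/y.)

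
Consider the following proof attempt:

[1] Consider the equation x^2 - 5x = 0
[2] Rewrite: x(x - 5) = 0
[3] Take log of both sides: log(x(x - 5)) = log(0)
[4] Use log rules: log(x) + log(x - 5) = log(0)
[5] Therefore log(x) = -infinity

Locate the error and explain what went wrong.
Step 3: Take log of both sides: log(x(x - 5)) = log(0)

Step 3 takes the logarithm of both sides, resulting in log(0) on the right side. The logarithm is only defined for positive numbers; log(0) is undefined (approaches negative infinity). This operation is invalid.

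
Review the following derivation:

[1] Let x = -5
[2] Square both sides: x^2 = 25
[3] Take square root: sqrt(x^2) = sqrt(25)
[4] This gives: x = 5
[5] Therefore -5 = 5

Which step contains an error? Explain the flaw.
Step 4: This gives: x = 5

Step 4 incorrectly states that sqrt(x^2) = x. The correct identity is sqrt(x^2) = |x|. Since x = -5 < 0, we have sqrt(x^2) = |-5| = 5, not x = -5.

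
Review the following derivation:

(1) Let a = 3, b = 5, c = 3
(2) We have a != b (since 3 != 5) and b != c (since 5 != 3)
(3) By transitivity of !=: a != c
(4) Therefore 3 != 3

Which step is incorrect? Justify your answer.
Step 3: By transitivity of !=: a != c

Step 3 incorrectly applies transitivity to the '!=' relation. Transitivity states: if a R b and b R c, then a R c. However, '!=' is not transitive. Counterexample: 3 != 5 and 5 != 3, but 3 = 3 (both equal 3). Transitivity holds for relations like <, <=, =, but not for !=.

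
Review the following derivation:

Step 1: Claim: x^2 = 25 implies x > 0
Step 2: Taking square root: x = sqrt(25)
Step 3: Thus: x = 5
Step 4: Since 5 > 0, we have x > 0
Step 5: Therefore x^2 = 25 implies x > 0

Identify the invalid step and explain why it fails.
Step 2: Taking square root: x = sqrt(25)

Step 2 takes the square root and assumes the positive root only. The equation x^2 = 25 actually has two solutions: x = 5 and x = -5. The proof silently assumes x > 0 without justification, then uses this assumption to conclude x > 0, which is circular. The counterexample x = -5 shows the claim is false.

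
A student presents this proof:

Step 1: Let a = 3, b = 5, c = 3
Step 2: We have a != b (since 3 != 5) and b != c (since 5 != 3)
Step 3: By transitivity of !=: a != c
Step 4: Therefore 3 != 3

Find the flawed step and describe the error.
Step 3: By transitivity of !=: a != c

Step 3 incorrectly applies transitivity to the '!=' relation. Transitivity states: if a R b and b R c, then a R c. However, '!=' is not transitive. Counterexample: 3 != 5 and 5 != 3, but 3 = 3 (both equal 3). Transitivity holds for relations like <, <=, =, but not for !=.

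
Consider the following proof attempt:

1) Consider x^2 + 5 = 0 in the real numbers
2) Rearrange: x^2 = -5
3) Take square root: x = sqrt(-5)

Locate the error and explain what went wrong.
Step 3: Take square root: x = sqrt(-5)

Step 3 takes the square root of -5, which is negative. In the real number system, the square root of a negative number is undefined. The equation x^2 + 5 = 0 has no real solutions. Square roots of negative numbers only exist in the complex numbers.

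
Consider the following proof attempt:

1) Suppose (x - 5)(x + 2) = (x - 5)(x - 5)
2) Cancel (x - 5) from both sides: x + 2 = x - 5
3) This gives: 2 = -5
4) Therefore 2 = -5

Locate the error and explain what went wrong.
Step 2: Cancel (x - 5) from both sides: x + 2 = x - 5

Step 2 cancels (x - 5) from both sides. This is only valid if (x - 5) ≠ 0, i.e., x ≠ 5. When x = 5, both sides equal zero regardless of the other factors. The correct approach requires considering x = 5 as a separate case.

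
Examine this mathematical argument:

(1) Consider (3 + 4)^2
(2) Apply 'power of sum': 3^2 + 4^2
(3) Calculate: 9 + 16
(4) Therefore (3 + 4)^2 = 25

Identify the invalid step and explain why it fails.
Step 2: Apply 'power of sum': 3^2 + 4^2

Step 2 incorrectly applies a non-existent rule '(a+b)^n = a^n + b^n'. This is false in general. The correct expansion uses the binomial theorem. The actual value is (3 + 4)^2 = 7^2 = 49, not 25.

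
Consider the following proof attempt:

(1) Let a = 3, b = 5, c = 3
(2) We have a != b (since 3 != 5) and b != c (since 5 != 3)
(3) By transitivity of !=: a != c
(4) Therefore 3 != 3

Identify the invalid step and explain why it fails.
Step 3: By transitivity of !=: a != c

Step 3 incorrectly applies transitivity to the '!=' relation. Transitivity states: if a R b and b R c, then a R c. However, '!=' is not transitive. Counterexample: 3 != 5 and 5 != 3, but 3 = 3 (both equal 3). Transitivity holds for relations like <, <=, =, but not for !=.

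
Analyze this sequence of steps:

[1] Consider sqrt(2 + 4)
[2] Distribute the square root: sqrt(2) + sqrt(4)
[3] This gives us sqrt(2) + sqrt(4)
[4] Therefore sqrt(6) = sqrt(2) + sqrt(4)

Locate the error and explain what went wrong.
Step 2: Distribute the square root: sqrt(2) + sqrt(4)

Step 2 incorrectly 'distributes' the square root over addition. The square root function does not distribute: sqrt(a + b) ≠ sqrt(a) + sqrt(b). In fact, sqrt(2 + 4) = sqrt(6) ≈ 2.4495, while sqrt(2) + sqrt(4) ≈ 3.4142.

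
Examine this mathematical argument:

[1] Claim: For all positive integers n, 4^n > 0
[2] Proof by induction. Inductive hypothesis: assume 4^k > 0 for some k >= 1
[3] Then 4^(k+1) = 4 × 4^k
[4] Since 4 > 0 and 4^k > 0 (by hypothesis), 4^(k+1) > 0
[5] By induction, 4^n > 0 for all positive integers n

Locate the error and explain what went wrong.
Step 5: By induction, 4^n > 0 for all positive integers n

Step 5 concludes the proof by induction, but no base case was ever established. A valid induction proof requires: (1) a base case proving 4^1 > 0, and (2) an inductive step showing IF 4^k > 0 THEN 4^(k+1) > 0. Steps 2-4 correctly establish the inductive step, but without the base case the conclusion in step 5 does not follow.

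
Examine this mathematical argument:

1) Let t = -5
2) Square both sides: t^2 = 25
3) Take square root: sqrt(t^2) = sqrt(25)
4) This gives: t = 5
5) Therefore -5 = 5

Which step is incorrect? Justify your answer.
Step 4: This gives: t = 5

Step 4 incorrectly states that sqrt(t^2) = t. The correct identity is sqrt(t^2) = |t|. Since t = -5 < 0, we have sqrt(t^2) = |-5| = 5, not t = -5.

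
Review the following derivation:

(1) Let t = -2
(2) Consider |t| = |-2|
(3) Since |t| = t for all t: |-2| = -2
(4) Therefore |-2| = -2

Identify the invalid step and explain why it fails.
Step 3: Since |t| = t for all t: |-2| = -2

Step 3 incorrectly states that |t| = t for all t. The correct definition is |t| = t when t >= 0, and |t| = -t when t < 0. Since -2 < 0, we have |-2| = -(-2) = 2, not -2.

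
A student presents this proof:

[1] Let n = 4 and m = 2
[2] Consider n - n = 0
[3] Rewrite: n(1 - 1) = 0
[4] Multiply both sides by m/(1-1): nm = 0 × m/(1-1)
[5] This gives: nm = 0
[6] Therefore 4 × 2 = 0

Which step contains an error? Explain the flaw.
Step 4: Multiply both sides by m/(1-1): nm = 0 × m/(1-1)

Step 4 multiplies both sides by m/(1-1). However, 1-1 = 0, so this is multiplication by m/0, which is undefined. We cannot multiply by an undefined expression.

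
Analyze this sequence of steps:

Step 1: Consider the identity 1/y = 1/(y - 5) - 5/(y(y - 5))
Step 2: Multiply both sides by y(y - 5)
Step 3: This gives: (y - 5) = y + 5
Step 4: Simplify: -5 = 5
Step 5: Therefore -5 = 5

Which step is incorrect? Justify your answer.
Step 3: This gives: (y - 5) = y + 5

Step 3 makes a sign error when clearing denominators. Multiplying -5/(y(y - 5)) by y(y - 5) gives -5, not +5. The correct result is (y - 5) = y - 5, which is trivially true, not (y - 5) = y + 5. (Step 1 is a valid identity: 1/(y - 5) - 5/(y(y - 5)) = (y - 5)/(y(y - 5)) = 1/y.)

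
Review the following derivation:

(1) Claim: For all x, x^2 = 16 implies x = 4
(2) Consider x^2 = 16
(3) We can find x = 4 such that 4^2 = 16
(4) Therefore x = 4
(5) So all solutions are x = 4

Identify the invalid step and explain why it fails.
Step 4: Therefore x = 4

Step 4 incorrectly concludes that x = 4 is the only solution. The proof shows that x = 4 is A solution (existence), but does not show it is the ONLY solution (uniqueness). In fact, x = -4 is also a solution since (-4)^2 = 16. Finding one solution doesn't prove there are no others.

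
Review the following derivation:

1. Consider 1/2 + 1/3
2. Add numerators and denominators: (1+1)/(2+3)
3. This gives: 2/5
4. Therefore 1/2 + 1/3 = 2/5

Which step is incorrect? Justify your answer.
Step 2: Add numerators and denominators: (1+1)/(2+3)

Step 2 incorrectly adds fractions by separately adding numerators and denominators. This is wrong. The correct method requires a common denominator: 1/2 + 1/3 = (1×3 + 1×2)/(2×3) = 5/6 = 5/6. The method used gives 2/5, which is different.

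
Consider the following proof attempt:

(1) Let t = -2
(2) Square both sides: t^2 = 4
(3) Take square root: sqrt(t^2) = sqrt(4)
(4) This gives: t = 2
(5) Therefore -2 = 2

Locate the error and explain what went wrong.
Step 4: This gives: t = 2

Step 4 incorrectly states that sqrt(t^2) = t. The correct identity is sqrt(t^2) = |t|. Since t = -2 < 0, we have sqrt(t^2) = |-2| = 2, not t = -2.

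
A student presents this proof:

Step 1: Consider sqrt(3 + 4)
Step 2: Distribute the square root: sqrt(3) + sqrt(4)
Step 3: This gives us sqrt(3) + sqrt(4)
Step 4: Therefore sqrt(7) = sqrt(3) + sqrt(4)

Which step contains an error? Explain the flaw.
Step 2: Distribute the square root: sqrt(3) + sqrt(4)

Step 2 incorrectly 'distributes' the square root over addition. The square root function does not distribute: sqrt(a + b) ≠ sqrt(a) + sqrt(b). In fact, sqrt(3 + 4) = sqrt(7) ≈ 2.6458, while sqrt(3) + sqrt(4) ≈ 3.7321.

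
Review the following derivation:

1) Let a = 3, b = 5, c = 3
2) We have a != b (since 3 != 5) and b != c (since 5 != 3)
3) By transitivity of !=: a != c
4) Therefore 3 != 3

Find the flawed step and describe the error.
Step 3: By transitivity of !=: a != c

Step 3 incorrectly applies transitivity to the '!=' relation. Transitivity states: if a R b and b R c, then a R c. However, '!=' is not transitive. Counterexample: 3 != 5 and 5 != 3, but 3 = 3 (both equal 3). Transitivity holds for relations like <, <=, =, but not for !=.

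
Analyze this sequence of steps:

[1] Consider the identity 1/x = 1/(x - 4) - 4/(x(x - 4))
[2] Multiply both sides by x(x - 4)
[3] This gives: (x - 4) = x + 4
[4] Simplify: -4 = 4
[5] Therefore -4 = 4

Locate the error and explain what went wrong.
Step 3: This gives: (x - 4) = x + 4

Step 3 makes a sign error when clearing denominators. Multiplying -4/(x(x - 4)) by x(x - 4) gives -4, not +4. The correct result is (x - 4) = x - 4, which is trivially true, not (x - 4) = x + 4. (Step 1 is a valid identity: 1/(x - 4) - 4/(x(x - 4)) = (x - 4)/(x(x - 4)) = 1/x.)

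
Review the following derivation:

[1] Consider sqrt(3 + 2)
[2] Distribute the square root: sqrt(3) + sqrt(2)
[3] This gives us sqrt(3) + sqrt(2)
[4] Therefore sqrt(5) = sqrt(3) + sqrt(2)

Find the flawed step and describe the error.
Step 2: Distribute the square root: sqrt(3) + sqrt(2)

Step 2 incorrectly 'distributes' the square root over addition. The square root function does not distribute: sqrt(a + b) ≠ sqrt(a) + sqrt(b). In fact, sqrt(3 + 2) = sqrt(5) ≈ 2.2361, while sqrt(3) + sqrt(2) ≈ 3.1463.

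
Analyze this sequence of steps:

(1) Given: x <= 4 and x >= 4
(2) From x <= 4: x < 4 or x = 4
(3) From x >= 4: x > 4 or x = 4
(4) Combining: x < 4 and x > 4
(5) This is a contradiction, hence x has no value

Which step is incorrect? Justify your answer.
Step 4: Combining: x < 4 and x > 4

Step 4 incorrectly combines the conditions. From x <= 4 and x >= 4, the intersection is x = 4. The error treats the 'or' cases as 'and' requirements. The correct conclusion is that x = 4 is the unique solution, not that no solution exists.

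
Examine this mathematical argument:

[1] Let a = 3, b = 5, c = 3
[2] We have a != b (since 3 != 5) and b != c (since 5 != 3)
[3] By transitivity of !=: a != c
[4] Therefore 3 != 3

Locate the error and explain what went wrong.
Step 3: By transitivity of !=: a != c

Step 3 incorrectly applies transitivity to the '!=' relation. Transitivity states: if a R b and b R c, then a R c. However, '!=' is not transitive. Counterexample: 3 != 5 and 5 != 3, but 3 = 3 (both equal 3). Transitivity holds for relations like <, <=, =, but not for !=.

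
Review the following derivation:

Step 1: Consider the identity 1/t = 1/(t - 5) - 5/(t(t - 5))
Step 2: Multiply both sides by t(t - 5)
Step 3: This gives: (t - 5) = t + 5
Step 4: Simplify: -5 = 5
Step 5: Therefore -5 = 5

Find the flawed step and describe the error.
Step 3: This gives: (t - 5) = t + 5

Step 3 makes a sign error when clearing denominators. Multiplying -5/(t(t - 5)) by t(t - 5) gives -5, not +5. The correct result is (t - 5) = t - 5, which is trivially true, not (t - 5) = t + 5. (Step 1 is a valid identity: 1/(t - 5) - 5/(t(t - 5)) = (t - 5)/(t(t - 5)) = 1/t.)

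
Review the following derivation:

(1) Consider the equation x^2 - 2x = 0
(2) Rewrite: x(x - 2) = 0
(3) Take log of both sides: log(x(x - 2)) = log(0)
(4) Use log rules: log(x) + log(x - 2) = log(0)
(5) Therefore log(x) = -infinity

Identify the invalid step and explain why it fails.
Step 3: Take log of both sides: log(x(x - 2)) = log(0)

Step 3 takes the logarithm of both sides, resulting in log(0) on the right side. The logarithm is only defined for positive numbers; log(0) is undefined (approaches negative infinity). This operation is invalid.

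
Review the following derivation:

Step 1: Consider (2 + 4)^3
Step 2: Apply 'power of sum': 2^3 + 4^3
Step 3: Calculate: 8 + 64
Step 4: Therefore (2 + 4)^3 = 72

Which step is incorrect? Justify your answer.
Step 2: Apply 'power of sum': 2^3 + 4^3

Step 2 incorrectly applies a non-existent rule '(a+b)^n = a^n + b^n'. This is false in general. The correct expansion uses the binomial theorem. The actual value is (2 + 4)^3 = 6^3 = 216, not 72.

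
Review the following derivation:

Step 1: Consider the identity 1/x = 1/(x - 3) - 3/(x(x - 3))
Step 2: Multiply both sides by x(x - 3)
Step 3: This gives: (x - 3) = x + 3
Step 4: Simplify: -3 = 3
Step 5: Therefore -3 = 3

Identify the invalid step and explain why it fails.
Step 3: This gives: (x - 3) = x + 3

Step 3 makes a sign error when clearing denominators. Multiplying -3/(x(x - 3)) by x(x - 3) gives -3, not +3. The correct result is (x - 3) = x - 3, which is trivially true, not (x - 3) = x + 3. (Step 1 is a valid identity: 1/(x - 3) - 3/(x(x - 3)) = (x - 3)/(x(x - 3)) = 1/x.)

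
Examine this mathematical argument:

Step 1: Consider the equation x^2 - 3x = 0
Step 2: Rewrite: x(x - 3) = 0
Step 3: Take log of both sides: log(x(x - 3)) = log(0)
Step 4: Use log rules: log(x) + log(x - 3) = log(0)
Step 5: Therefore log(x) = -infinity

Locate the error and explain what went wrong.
Step 3: Take log of both sides: log(x(x - 3)) = log(0)

Step 3 takes the logarithm of both sides, resulting in log(0) on the right side. The logarithm is only defined for positive numbers; log(0) is undefined (approaches negative infinity). This operation is invalid.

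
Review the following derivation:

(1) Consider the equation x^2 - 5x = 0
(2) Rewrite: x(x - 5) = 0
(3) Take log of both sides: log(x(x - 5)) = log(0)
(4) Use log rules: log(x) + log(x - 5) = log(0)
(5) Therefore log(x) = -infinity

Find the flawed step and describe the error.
Step 3: Take log of both sides: log(x(x - 5)) = log(0)

Step 3 takes the logarithm of both sides, resulting in log(0) on the right side. The logarithm is only defined for positive numbers; log(0) is undefined (approaches negative infinity). This operation is invalid.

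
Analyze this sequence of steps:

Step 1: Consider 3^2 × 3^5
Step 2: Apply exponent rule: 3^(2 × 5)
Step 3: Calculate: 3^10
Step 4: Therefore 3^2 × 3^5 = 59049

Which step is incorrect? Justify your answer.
Step 2: Apply exponent rule: 3^(2 × 5)

Step 2 incorrectly states that a^b × a^c = a^(b×c). The correct rule is a^b × a^c = a^(b+c). The actual value is 3^2 × 3^5 = 3^7 = 2187, not 3^10 = 59049.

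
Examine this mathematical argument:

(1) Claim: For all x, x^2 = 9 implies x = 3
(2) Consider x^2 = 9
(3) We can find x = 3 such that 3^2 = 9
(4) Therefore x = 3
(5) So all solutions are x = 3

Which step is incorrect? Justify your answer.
Step 4: Therefore x = 3

Step 4 incorrectly concludes that x = 3 is the only solution. The proof shows that x = 3 is A solution (existence), but does not show it is the ONLY solution (uniqueness). In fact, x = -3 is also a solution since (-3)^2 = 9. Finding one solution doesn't prove there are no others.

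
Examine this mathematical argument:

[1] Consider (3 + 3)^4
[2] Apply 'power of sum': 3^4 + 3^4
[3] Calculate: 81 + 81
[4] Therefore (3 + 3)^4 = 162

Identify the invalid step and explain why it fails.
Step 2: Apply 'power of sum': 3^4 + 3^4

Step 2 incorrectly applies a non-existent rule '(a+b)^n = a^n + b^n'. This is false in general. The correct expansion uses the binomial theorem. The actual value is (3 + 3)^4 = 6^4 = 1296, not 162.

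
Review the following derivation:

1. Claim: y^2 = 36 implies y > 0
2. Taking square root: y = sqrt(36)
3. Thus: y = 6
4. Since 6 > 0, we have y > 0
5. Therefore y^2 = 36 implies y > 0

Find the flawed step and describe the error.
Step 2: Taking square root: y = sqrt(36)

Step 2 takes the square root and assumes the positive root only. The equation y^2 = 36 actually has two solutions: y = 6 and y = -6. The proof silently assumes y > 0 without justification, then uses this assumption to conclude y > 0, which is circular. The counterexample y = -6 shows the claim is false.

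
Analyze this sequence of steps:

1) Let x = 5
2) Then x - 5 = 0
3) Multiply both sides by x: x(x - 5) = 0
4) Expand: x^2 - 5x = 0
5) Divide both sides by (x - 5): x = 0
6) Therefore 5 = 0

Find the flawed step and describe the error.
Step 5: Divide both sides by (x - 5): x = 0

Step 5 divides both sides by (x - 5). However, since x = 5, we have (x - 5) = 0. Division by zero is undefined, making this step invalid.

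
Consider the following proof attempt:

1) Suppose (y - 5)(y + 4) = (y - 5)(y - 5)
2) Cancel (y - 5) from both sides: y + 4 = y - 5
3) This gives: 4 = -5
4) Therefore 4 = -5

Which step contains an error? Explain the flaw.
Step 2: Cancel (y - 5) from both sides: y + 4 = y - 5

Step 2 cancels (y - 5) from both sides. This is only valid if (y - 5) ≠ 0, i.e., y ≠ 5. When y = 5, both sides equal zero regardless of the other factors. The correct approach requires considering y = 5 as a separate case.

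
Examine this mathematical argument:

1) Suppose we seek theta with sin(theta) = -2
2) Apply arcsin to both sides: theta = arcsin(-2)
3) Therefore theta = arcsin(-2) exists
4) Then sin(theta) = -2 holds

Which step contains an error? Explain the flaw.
Step 2: Apply arcsin to both sides: theta = arcsin(-2)

Step 2 applies arcsin to -2. However, arcsin(x) is only defined for x in [-1, 1] because sin(theta) can only produce values in that range. Since |-2| > 1, arcsin(-2) is undefined. There is no angle whose sine equals -2.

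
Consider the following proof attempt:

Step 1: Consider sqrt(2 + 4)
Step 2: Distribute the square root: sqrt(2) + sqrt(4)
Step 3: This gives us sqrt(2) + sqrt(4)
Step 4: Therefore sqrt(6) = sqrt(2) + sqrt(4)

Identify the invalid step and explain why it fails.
Step 2: Distribute the square root: sqrt(2) + sqrt(4)

Step 2 incorrectly 'distributes' the square root over addition. The square root function does not distribute: sqrt(a + b) ≠ sqrt(a) + sqrt(b). In fact, sqrt(2 + 4) = sqrt(6) ≈ 2.4495, while sqrt(2) + sqrt(4) ≈ 3.4142.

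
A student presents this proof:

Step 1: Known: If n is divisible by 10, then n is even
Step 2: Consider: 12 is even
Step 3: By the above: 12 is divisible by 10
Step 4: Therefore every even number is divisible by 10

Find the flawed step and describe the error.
Step 3: By the above: 12 is divisible by 10

Step 3 commits the fallacy of affirming the consequent. The known fact 'divisible by 10 → even' does NOT imply 'even → divisible by 10'. That would be the converse, which is false. For example, 12 is even but 12 ÷ 10 = 1.20, which is not an integer.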